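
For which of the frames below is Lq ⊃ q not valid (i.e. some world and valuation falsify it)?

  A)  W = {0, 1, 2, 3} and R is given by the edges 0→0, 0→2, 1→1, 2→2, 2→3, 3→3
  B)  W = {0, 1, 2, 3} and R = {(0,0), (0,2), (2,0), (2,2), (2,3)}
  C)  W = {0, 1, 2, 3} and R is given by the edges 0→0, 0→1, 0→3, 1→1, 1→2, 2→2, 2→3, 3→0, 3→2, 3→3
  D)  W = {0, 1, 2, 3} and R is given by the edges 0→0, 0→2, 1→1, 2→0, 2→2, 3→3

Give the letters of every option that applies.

The schema Lq ⊃ q is axiom T; it is valid on a frame iff R is reflexive.
(A) R is reflexive (each world relates to itself), so the schema is valid here.
(B) R is not reflexive (not 1 R 1), so the schema fails here.
(C) R is reflexive (each world relates to itself), so the schema is valid here.
(D) R is reflexive (each world relates to itself), so the schema is valid here.

B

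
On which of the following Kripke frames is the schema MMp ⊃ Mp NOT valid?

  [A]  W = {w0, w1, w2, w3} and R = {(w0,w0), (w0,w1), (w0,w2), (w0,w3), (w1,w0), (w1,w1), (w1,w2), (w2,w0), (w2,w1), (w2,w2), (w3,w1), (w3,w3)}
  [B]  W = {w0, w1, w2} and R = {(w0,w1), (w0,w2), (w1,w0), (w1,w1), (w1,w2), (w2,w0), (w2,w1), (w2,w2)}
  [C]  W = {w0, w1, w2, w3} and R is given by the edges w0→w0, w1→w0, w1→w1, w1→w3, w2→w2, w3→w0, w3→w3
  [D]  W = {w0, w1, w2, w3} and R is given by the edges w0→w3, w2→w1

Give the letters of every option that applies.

A, B

The schema MMp ⊃ Mp is the dual of axiom 4; it is valid on a frame iff R is transitive.
(A) R is not transitive (w1 R w0 and w0 R w3 but not w1 R w3), so the schema fails here.
(B) R is not transitive (w0 R w1 and w1 R w0 but not w0 R w0), so the schema fails here.
(C) R is transitive (R is closed under composition), so the schema is valid here.
(D) R is transitive (R is closed under composition), so the schema is valid here.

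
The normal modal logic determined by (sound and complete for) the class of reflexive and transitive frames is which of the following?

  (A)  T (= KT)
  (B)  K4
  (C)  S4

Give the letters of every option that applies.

(A) T (= KT) is determined by the class of reflexive frames.
(B) K4 is determined by the class of transitive frames.
(C) S4 is determined by exactly this class.

C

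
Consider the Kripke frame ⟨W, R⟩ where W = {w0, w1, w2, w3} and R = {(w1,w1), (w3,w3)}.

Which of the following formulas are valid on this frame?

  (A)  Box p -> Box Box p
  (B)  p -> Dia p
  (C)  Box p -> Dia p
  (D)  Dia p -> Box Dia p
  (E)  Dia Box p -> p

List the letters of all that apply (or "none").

R is not reflexive: not w0 R w0.
R is symmetric: every R-edge is matched by its reverse.
R is transitive: R is closed under composition.
R is euclidean: any two R-successors of the same world are R-related.
R is not serial: w0 has no R-successor.
(A) axiom 4: valid iff R is transitive. R is transitive — valid.
(B) p -> Dia p (the dual of axiom T) characterises the reflexive frames. R is not reflexive — not valid.
(C) axiom D: valid iff R is serial. R is not serial — not valid.
(D) Dia p -> Box Dia p is axiom 5, which corresponds to the euclidean property. R is euclidean — valid.
(E) Dia Box p -> p is the dual of axiom B; it is valid on a frame exactly when R is symmetric. R is symmetric, so valid.

A, D, E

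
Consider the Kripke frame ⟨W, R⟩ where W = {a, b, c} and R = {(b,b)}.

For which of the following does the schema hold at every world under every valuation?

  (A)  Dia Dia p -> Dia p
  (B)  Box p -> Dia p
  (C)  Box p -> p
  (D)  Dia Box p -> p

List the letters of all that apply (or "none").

A, D

R is not reflexive: not a R a.
R is symmetric: every R-edge is matched by its reverse.
R is transitive: R is closed under composition.
R is not serial: a has no R-successor.
(A) Dia Dia p -> Dia p is the dual of axiom 4, which corresponds to transitivity. R is transitive — valid.
(B) Box p -> Dia p is axiom D; it is valid on a frame exactly when R is serial. R is not serial, so not valid.
(C) Box p -> p is axiom T; it is valid on a frame exactly when R is reflexive. R is not reflexive, so not valid.
(D) Dia Box p -> p is the dual of axiom B; it is valid on a frame exactly when R is symmetric. R is symmetric, so valid.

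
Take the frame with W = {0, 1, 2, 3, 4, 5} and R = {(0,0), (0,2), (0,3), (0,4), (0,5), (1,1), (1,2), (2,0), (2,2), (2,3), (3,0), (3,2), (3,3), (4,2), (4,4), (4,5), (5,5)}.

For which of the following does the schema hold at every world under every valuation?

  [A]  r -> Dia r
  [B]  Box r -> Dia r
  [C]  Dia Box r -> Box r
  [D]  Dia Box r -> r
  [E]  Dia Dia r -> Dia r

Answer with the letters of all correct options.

R is reflexive: each world relates to itself.
R is not symmetric: 0 R 4 but not 4 R 0.
R is not transitive: 1 R 2 and 2 R 0 but not 1 R 0.
R is not euclidean: 0 R 2 and 0 R 4 but not 2 R 4.
R is serial: every world has an R-successor.
(A) the dual of axiom T: valid iff R is reflexive. R is reflexive — valid.
(B) Box r -> Dia r (axiom D) characterises the serial frames. R is serial — valid.
(C) Dia Box r -> Box r (the dual of axiom 5) characterises the euclidean frames. R is not euclidean — not valid.
(D) Dia Box r -> r (the dual of axiom B) characterises the symmetric frames. R is not symmetric — not valid.
(E) Dia Dia r -> Dia r is the dual of axiom 4; it is valid on a frame exactly when R is transitive. R is not transitive, so not valid.

A, B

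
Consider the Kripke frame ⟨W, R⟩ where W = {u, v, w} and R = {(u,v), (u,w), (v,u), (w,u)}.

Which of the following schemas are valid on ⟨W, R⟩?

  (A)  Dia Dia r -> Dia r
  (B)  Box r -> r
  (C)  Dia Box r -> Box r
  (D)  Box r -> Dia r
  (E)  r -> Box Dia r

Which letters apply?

R is not reflexive: not u R u.
R is symmetric: every R-edge is matched by its reverse.
R is not transitive: u R v and v R u but not u R u.
R is not euclidean: u R v and u R w but not v R w.
R is serial: every world has an R-successor.
(A) Dia Dia r -> Dia r is the dual of axiom 4, which corresponds to transitivity. R is not transitive — not valid.
(B) Box r -> r (axiom T) characterises the reflexive frames. R is not reflexive — not valid.
(C) Dia Box r -> Box r (the dual of axiom 5) characterises the euclidean frames. R is not euclidean — not valid.
(D) axiom D: valid iff R is serial. R is serial — valid.
(E) axiom B: valid iff R is symmetric. R is symmetric — valid.

D, E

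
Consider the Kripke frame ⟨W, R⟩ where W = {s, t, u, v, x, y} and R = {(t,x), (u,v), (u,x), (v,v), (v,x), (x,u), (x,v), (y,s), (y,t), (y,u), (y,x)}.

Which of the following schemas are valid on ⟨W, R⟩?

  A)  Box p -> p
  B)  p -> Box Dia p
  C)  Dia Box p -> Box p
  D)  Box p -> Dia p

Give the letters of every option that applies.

R is not reflexive: not s R s.
R is not symmetric: t R x but not x R t.
R is not euclidean: x R v and x R u but not v R u.
R is not serial: s has no R-successor.
(A) Box p -> p is axiom T, which corresponds to reflexivity. R is not reflexive — not valid.
(B) p -> Box Dia p is axiom B; it is valid on a frame exactly when R is symmetric. R is not symmetric, so not valid.
(C) the dual of axiom 5: valid iff R is euclidean. R is not euclidean — not valid.
(D) Box p -> Dia p is axiom D, which corresponds to seriality. R is not serial — not valid.

none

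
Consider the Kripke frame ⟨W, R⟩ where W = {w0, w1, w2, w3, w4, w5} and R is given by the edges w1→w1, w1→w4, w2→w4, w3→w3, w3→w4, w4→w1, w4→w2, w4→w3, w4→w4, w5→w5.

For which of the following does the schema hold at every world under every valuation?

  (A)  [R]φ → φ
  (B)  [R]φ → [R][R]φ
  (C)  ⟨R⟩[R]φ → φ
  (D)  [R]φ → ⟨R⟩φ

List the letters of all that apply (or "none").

C

R is not reflexive: not w0 R w0.
R is symmetric: every R-edge is matched by its reverse.
R is not transitive: w1 R w4 and w4 R w2 but not w1 R w2.
R is not serial: w0 has no R-successor.
(A) [R]φ → φ is axiom T; it is valid on a frame exactly when R is reflexive. R is not reflexive, so not valid.
(B) axiom 4: valid iff R is transitive. R is not transitive — not valid.
(C) ⟨R⟩[R]φ → φ (the dual of axiom B) characterises the symmetric frames. R is symmetric — valid.
(D) [R]φ → ⟨R⟩φ (axiom D) characterises the serial frames. R is not serial — not valid.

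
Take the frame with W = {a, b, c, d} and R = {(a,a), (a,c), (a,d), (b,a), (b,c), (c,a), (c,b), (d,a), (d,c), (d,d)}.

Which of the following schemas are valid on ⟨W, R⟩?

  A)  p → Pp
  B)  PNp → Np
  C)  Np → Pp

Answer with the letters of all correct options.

R is not reflexive: not b R b.
R is not euclidean: a R c and a R d but not c R d.
R is serial: every world has an R-successor.
(A) p → Pp is the dual of axiom T, which corresponds to reflexivity. R is not reflexive — not valid.
(B) PNp → Np is the dual of axiom 5; it is valid on a frame exactly when R is euclidean. R is not euclidean, so not valid.
(C) Np → Pp (axiom D) characterises the serial frames. R is serial — valid.

C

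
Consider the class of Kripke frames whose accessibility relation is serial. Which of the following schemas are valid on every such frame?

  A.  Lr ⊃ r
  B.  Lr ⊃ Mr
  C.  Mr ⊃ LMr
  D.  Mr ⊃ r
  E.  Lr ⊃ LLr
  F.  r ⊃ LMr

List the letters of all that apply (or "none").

(A) axiom T: valid iff R is reflexive. Such an R need not be reflexive — not valid.
(B) Lr ⊃ Mr (axiom D) characterises the serial frames. Every such R is serial — valid.
(C) Mr ⊃ LMr is axiom 5, which corresponds to the euclidean property. Such an R need not be euclidean — not valid.
(D) Mr ⊃ r (the converse of T) corresponds to R being a subset of the identity. Such an R need not be a subset of the identity, so not valid.
(E) Lr ⊃ LLr is axiom 4, which corresponds to transitivity. Such an R need not be transitive — not valid.
(F) axiom B: valid iff R is symmetric. Such an R need not be symmetric — not valid.

B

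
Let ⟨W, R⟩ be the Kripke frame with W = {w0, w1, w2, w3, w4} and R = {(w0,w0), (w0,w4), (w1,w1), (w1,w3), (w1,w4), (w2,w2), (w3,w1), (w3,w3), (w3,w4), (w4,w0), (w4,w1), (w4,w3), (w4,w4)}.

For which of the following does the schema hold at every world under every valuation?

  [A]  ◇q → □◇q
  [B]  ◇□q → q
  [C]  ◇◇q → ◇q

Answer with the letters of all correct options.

B

R is symmetric: every R-edge is matched by its reverse.
R is not transitive: w0 R w4 and w4 R w1 but not w0 R w1.
R is not euclidean: w4 R w0 and w4 R w1 but not w0 R w1.
(A) ◇q → □◇q (axiom 5) characterises the euclidean frames. R is not euclidean — not valid.
(B) the dual of axiom B: valid iff R is symmetric. R is symmetric — valid.
(C) ◇◇q → ◇q is the dual of axiom 4; it is valid on a frame exactly when R is transitive. R is not transitive, so not valid.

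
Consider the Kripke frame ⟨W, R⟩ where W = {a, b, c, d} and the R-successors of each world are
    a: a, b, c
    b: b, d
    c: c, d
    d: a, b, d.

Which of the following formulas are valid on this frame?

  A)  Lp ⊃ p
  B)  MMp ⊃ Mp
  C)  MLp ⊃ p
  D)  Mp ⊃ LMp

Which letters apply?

A

R is reflexive: each world relates to itself.
R is not symmetric: a R b but not b R a.
R is not transitive: a R b and b R d but not a R d.
R is not euclidean: a R b and a R a but not b R a.
(A) axiom T: valid iff R is reflexive. R is reflexive — valid.
(B) MMp ⊃ Mp (the dual of axiom 4) characterises the transitive frames. R is not transitive — not valid.
(C) MLp ⊃ p is the dual of axiom B, which corresponds to symmetry. R is not symmetric — not valid.
(D) axiom 5: valid iff R is euclidean. R is not euclidean — not valid.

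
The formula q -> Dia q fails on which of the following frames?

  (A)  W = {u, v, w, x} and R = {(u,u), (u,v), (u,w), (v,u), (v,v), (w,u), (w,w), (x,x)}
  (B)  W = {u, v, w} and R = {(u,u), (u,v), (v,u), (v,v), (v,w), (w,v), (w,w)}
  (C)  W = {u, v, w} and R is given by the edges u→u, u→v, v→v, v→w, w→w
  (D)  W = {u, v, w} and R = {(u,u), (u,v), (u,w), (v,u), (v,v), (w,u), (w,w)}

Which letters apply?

The schema q -> Dia q is the dual of axiom T; it is valid on a frame iff R is reflexive.
(A) R is reflexive (each world relates to itself), so the schema is valid here.
(B) R is reflexive (each world relates to itself), so the schema is valid here.
(C) R is reflexive (each world relates to itself), so the schema is valid here.
(D) R is reflexive (each world relates to itself), so the schema is valid here.

none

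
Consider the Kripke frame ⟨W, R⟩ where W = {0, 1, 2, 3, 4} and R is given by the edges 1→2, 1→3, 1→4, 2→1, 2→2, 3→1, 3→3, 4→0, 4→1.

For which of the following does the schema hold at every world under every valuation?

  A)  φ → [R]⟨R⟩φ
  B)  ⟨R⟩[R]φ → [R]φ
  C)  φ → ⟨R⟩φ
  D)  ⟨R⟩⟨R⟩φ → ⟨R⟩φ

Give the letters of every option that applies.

none

R is not reflexive: not 0 R 0.
R is not symmetric: 4 R 0 but not 0 R 4.
R is not transitive: 1 R 2 and 2 R 1 but not 1 R 1.
R is not euclidean: 1 R 2 and 1 R 3 but not 2 R 3.
(A) φ → [R]⟨R⟩φ (axiom B) characterises the symmetric frames. R is not symmetric — not valid.
(B) the dual of axiom 5: valid iff R is euclidean. R is not euclidean — not valid.
(C) φ → ⟨R⟩φ (the dual of axiom T) characterises the reflexive frames. R is not reflexive — not valid.
(D) ⟨R⟩⟨R⟩φ → ⟨R⟩φ is the dual of axiom 4, which corresponds to transitivity. R is not transitive — not valid.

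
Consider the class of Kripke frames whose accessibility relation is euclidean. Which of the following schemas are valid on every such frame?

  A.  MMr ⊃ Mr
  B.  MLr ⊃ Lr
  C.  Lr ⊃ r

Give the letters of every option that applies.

B

(A) MMr ⊃ Mr is the dual of axiom 4, which corresponds to transitivity. Such an R need not be transitive — not valid.
(B) the dual of axiom 5: valid iff R is euclidean. Every such R is euclidean — valid.
(C) Lr ⊃ r is axiom T, which corresponds to reflexivity. Such an R need not be reflexive — not valid.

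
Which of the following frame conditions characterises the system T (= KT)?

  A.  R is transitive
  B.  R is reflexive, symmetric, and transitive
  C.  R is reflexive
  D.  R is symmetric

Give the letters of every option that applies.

(A) this class determines K4, not T (= KT).
(B) this class determines S5, not T (= KT).
(C) T (= KT) is sound and complete for exactly this class.
(D) this class determines KB, not T (= KT).

C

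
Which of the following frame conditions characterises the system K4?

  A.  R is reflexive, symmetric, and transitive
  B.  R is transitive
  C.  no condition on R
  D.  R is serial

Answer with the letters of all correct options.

B

(A) this class determines S5, not K4.
(B) K4 is sound and complete for exactly this class.
(C) this class determines K, not K4.
(D) this class determines D, not K4.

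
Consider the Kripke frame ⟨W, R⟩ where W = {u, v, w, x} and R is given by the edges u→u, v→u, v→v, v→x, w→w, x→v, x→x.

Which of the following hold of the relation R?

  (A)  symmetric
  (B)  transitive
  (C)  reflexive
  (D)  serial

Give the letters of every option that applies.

C, D

(A) not symmetric: v R u but not u R v.
(B) not transitive: x R v and v R u but not x R u.
(C) reflexive: each world relates to itself.
(D) serial: every world has an R-successor.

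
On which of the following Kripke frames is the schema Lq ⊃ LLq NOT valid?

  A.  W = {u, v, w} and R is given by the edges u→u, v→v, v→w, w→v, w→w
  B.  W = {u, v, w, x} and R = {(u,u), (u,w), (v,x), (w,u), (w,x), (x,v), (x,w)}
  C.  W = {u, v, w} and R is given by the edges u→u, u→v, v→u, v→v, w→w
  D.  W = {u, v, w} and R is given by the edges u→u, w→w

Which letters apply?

B

The schema Lq ⊃ LLq is axiom 4; it is valid on a frame iff R is transitive.
(A) R is transitive (R is closed under composition), so the schema is valid here.
(B) R is not transitive (u R w and w R x but not u R x), so the schema fails here.
(C) R is transitive (R is closed under composition), so the schema is valid here.
(D) R is transitive (R is closed under composition), so the schema is valid here.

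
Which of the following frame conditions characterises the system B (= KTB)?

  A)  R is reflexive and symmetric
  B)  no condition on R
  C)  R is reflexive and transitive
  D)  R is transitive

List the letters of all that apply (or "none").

(A) B (= KTB) is sound and complete for exactly this class.
(B) this class determines K, not B (= KTB).
(C) this class determines S4, not B (= KTB).
(D) this class determines K4, not B (= KTB).

A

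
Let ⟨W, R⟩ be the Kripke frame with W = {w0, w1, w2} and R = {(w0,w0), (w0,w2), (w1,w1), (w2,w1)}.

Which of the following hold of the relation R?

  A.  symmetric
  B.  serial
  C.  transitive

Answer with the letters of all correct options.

(A) not symmetric: w0 R w2 but not w2 R w0.
(B) serial: every world has an R-successor.
(C) not transitive: w0 R w2 and w2 R w1 but not w0 R w1.

B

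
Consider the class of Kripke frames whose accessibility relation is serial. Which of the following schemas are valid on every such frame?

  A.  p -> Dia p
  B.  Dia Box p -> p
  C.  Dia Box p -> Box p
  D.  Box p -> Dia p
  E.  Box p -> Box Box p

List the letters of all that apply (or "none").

D

(A) p -> Dia p is the dual of axiom T; it is valid on a frame exactly when R is reflexive. Such an R need not be reflexive, so not valid.
(B) the dual of axiom B: valid iff R is symmetric. Such an R need not be symmetric — not valid.
(C) Dia Box p -> Box p (the dual of axiom 5) characterises the euclidean frames. Such an R need not be euclidean — not valid.
(D) Box p -> Dia p is axiom D; it is valid on a frame exactly when R is serial. Every such R is serial, so valid.
(E) Box p -> Box Box p is axiom 4, which corresponds to transitivity. Such an R need not be transitive — not valid.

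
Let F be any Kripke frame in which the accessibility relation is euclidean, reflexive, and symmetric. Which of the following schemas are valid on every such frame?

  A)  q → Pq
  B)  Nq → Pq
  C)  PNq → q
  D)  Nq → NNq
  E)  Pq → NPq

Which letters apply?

A, B, C, D, E

A relation that is euclidean, reflexive, and symmetric is also serial and transitive.
(A) q → Pq (the dual of axiom T) characterises the reflexive frames. Every such R is reflexive — valid.
(B) Nq → Pq is axiom D; it is valid on a frame exactly when R is serial. Every such R is serial, so valid.
(C) the dual of axiom B: valid iff R is symmetric. Every such R is symmetric — valid.
(D) axiom 4: valid iff R is transitive. Every such R is transitive — valid.
(E) Pq → NPq (axiom 5) characterises the euclidean frames. Every such R is euclidean — valid.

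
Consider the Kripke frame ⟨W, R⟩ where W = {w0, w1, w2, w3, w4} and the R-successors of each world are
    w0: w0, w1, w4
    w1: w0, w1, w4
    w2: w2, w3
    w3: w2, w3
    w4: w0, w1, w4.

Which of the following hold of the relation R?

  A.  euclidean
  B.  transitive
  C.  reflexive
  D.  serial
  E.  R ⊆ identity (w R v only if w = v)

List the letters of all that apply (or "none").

(A) euclidean: any two R-successors of the same world are R-related.
(B) transitive: R is closed under composition.
(C) reflexive: each world relates to itself.
(D) serial: every world has an R-successor.
(E) not ⊆ identity: w0 R w1 with w0 ≠ w1.

A, B, C, D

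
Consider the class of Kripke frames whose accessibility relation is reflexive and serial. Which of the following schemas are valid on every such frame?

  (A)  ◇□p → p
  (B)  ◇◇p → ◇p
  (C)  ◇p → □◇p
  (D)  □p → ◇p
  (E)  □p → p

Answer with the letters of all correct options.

D, E

(A) ◇□p → p is the dual of axiom B, which corresponds to symmetry. Such an R need not be symmetric — not valid.
(B) the dual of axiom 4: valid iff R is transitive. Such an R need not be transitive — not valid.
(C) ◇p → □◇p is axiom 5; it is valid on a frame exactly when R is euclidean. Such an R need not be euclidean, so not valid.
(D) □p → ◇p is axiom D, which corresponds to seriality. Every such R is serial — valid.
(E) □p → p is axiom T, which corresponds to reflexivity. Every such R is reflexive — valid.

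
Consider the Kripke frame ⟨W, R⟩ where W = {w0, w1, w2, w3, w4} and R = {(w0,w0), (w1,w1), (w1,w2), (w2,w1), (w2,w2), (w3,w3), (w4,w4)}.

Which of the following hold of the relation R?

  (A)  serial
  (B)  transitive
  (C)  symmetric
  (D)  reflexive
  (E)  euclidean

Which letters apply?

(A) serial: every world has an R-successor.
(B) transitive: R is closed under composition.
(C) symmetric: every R-edge is matched by its reverse.
(D) reflexive: each world relates to itself.
(E) euclidean: any two R-successors of the same world are R-related.

A, B, C, D, E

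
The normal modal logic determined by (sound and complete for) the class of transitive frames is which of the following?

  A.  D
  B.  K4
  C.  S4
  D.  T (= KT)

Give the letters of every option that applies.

B

(A) D is determined by the class of serial frames.
(B) K4 is determined by exactly this class.
(C) S4 is determined by the class of reflexive and transitive frames.
(D) T (= KT) is determined by the class of reflexive frames.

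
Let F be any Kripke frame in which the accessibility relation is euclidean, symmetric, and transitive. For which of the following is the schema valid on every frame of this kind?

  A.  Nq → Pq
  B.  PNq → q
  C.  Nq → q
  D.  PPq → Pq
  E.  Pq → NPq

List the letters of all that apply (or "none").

(A) Nq → Pq is axiom D; it is valid on a frame exactly when R is serial. Such an R need not be serial, so not valid.
(B) PNq → q is the dual of axiom B; it is valid on a frame exactly when R is symmetric. Every such R is symmetric, so valid.
(C) Nq → q is axiom T; it is valid on a frame exactly when R is reflexive. Such an R need not be reflexive, so not valid.
(D) PPq → Pq is the dual of axiom 4; it is valid on a frame exactly when R is transitive. Every such R is transitive, so valid.
(E) Pq → NPq is axiom 5; it is valid on a frame exactly when R is euclidean. Every such R is euclidean, so valid.

B, D, E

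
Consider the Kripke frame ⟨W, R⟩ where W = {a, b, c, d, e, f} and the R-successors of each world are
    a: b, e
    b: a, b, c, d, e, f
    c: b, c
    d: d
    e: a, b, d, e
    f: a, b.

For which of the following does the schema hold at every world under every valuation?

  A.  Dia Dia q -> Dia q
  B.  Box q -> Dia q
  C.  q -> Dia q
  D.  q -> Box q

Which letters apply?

B

R is not reflexive: not a R a.
R is not transitive: a R b and b R a but not a R a.
R is serial: every world has an R-successor.
R is not a subset of the identity: a R b with a ≠ b.
(A) Dia Dia q -> Dia q is the dual of axiom 4, which corresponds to transitivity. R is not transitive — not valid.
(B) axiom D: valid iff R is serial. R is serial — valid.
(C) q -> Dia q (the dual of axiom T) characterises the reflexive frames. R is not reflexive — not valid.
(D) q -> Box q is equivalent to ◇p→p; it holds exactly when R ⊆ identity. Here R ⊄ identity — not valid.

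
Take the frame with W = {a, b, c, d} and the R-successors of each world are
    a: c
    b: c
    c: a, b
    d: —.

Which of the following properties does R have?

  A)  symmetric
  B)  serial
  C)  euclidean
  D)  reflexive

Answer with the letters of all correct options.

(A) symmetric: every R-edge is matched by its reverse.
(B) not serial: d has no R-successor.
(C) not euclidean: c R a and c R b but not a R b.
(D) not reflexive: not a R a.

A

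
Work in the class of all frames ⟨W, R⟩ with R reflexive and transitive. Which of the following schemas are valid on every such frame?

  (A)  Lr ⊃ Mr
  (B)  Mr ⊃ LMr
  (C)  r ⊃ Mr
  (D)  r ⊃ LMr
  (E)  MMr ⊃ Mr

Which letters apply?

Reflexive relations are serial.
(A) axiom D: valid iff R is serial. Every such R is serial — valid.
(B) axiom 5: valid iff R is euclidean. Such an R need not be euclidean — not valid.
(C) r ⊃ Mr (the dual of axiom T) characterises the reflexive frames. Every such R is reflexive — valid.
(D) r ⊃ LMr is axiom B; it is valid on a frame exactly when R is symmetric. Such an R need not be symmetric, so not valid.
(E) MMr ⊃ Mr (the dual of axiom 4) characterises the transitive frames. Every such R is transitive — valid.

A, C, E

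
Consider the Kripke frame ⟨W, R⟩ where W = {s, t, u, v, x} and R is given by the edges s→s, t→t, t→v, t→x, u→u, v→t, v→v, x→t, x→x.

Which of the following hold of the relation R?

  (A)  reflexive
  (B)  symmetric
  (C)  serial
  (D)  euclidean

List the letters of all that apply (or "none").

A, B, C

(A) reflexive: each world relates to itself.
(B) symmetric: every R-edge is matched by its reverse.
(C) serial: every world has an R-successor.
(D) not euclidean: t R v and t R x but not v R x.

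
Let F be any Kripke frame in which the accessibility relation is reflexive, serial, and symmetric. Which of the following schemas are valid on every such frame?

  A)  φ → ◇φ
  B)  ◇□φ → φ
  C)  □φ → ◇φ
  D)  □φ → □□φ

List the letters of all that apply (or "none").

(A) φ → ◇φ is the dual of axiom T, which corresponds to reflexivity. Every such R is reflexive — valid.
(B) ◇□φ → φ is the dual of axiom B; it is valid on a frame exactly when R is symmetric. Every such R is symmetric, so valid.
(C) axiom D: valid iff R is serial. Every such R is serial — valid.
(D) axiom 4: valid iff R is transitive. Such an R need not be transitive — not valid.

A, B, C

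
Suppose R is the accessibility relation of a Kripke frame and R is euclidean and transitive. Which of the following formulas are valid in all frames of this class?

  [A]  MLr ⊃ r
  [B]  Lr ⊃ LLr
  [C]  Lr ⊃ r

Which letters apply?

(A) MLr ⊃ r is the dual of axiom B, which corresponds to symmetry. Such an R need not be symmetric — not valid.
(B) axiom 4: valid iff R is transitive. Every such R is transitive — valid.
(C) Lr ⊃ r is axiom T, which corresponds to reflexivity. Such an R need not be reflexive — not valid.

B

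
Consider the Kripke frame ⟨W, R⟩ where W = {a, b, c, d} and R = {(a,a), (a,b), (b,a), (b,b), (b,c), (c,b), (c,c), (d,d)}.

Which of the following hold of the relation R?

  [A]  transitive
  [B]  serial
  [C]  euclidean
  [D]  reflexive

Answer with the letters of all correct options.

(A) not transitive: a R b and b R c but not a R c.
(B) serial: every world has an R-successor.
(C) not euclidean: b R a and b R c but not a R c.
(D) reflexive: each world relates to itself.

B, D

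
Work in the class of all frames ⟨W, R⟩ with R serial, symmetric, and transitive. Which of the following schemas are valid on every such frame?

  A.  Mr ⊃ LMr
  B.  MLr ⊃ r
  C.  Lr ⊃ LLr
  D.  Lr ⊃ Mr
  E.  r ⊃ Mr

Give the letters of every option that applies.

A serial symmetric transitive relation is reflexive (take any v with uRv; symmetry gives vRu and transitivity gives uRu), hence an equivalence relation.
(A) axiom 5: valid iff R is euclidean. Every such R is euclidean — valid.
(B) MLr ⊃ r is the dual of axiom B, which corresponds to symmetry. Every such R is symmetric — valid.
(C) axiom 4: valid iff R is transitive. Every such R is transitive — valid.
(D) Lr ⊃ Mr is axiom D; it is valid on a frame exactly when R is serial. Every such R is serial, so valid.
(E) r ⊃ Mr (the dual of axiom T) characterises the reflexive frames. Every such R is reflexive — valid.

A, B, C, D, E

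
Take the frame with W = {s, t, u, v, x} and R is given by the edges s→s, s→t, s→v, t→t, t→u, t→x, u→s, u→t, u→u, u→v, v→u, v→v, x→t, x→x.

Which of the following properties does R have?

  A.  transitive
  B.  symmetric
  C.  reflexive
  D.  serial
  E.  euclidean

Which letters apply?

(A) not transitive: s R t and t R u but not s R u.
(B) not symmetric: s R t but not t R s.
(C) reflexive: each world relates to itself.
(D) serial: every world has an R-successor.
(E) not euclidean: s R t and s R s but not t R s.

C, D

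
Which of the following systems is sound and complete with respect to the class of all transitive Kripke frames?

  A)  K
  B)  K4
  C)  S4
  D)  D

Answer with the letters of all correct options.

B

(A) K is determined by the class of arbitrary frames.
(B) K4 is determined by exactly this class.
(C) S4 is determined by the class of reflexive and transitive frames.
(D) D is determined by the class of serial frames.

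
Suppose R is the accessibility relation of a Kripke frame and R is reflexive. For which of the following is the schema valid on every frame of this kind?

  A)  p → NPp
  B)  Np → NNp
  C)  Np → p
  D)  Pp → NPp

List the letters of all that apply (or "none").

C

A reflexive relation is serial.
(A) p → NPp is axiom B; it is valid on a frame exactly when R is symmetric. Such an R need not be symmetric, so not valid.
(B) Np → NNp is axiom 4; it is valid on a frame exactly when R is transitive. Such an R need not be transitive, so not valid.
(C) Np → p is axiom T, which corresponds to reflexivity. Every such R is reflexive — valid.
(D) Pp → NPp is axiom 5, which corresponds to the euclidean property. Such an R need not be euclidean — not valid.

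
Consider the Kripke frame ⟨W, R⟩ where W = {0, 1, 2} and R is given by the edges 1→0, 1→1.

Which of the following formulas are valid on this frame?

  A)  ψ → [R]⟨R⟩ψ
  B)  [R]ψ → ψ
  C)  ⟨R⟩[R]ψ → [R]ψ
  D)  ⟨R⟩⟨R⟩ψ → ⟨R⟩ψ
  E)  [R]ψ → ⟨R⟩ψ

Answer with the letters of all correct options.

D

R is not reflexive: not 0 R 0.
R is not symmetric: 1 R 0 but not 0 R 1.
R is transitive: R is closed under composition.
R is not euclidean: 1 R 0 and 1 R 1 but not 0 R 1.
R is not serial: 0 has no R-successor.
(A) ψ → [R]⟨R⟩ψ (axiom B) characterises the symmetric frames. R is not symmetric — not valid.
(B) axiom T: valid iff R is reflexive. R is not reflexive — not valid.
(C) ⟨R⟩[R]ψ → [R]ψ (the dual of axiom 5) characterises the euclidean frames. R is not euclidean — not valid.
(D) the dual of axiom 4: valid iff R is transitive. R is transitive — valid.
(E) [R]ψ → ⟨R⟩ψ (axiom D) characterises the serial frames. R is not serial — not valid.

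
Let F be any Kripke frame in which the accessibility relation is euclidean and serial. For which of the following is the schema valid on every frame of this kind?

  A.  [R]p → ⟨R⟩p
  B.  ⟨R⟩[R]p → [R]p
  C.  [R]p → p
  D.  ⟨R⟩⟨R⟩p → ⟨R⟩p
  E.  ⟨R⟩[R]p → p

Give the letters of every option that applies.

A, B

(A) [R]p → ⟨R⟩p (axiom D) characterises the serial frames. Every such R is serial — valid.
(B) ⟨R⟩[R]p → [R]p is the dual of axiom 5, which corresponds to the euclidean property. Every such R is euclidean — valid.
(C) [R]p → p is axiom T, which corresponds to reflexivity. Such an R need not be reflexive — not valid.
(D) ⟨R⟩⟨R⟩p → ⟨R⟩p (the dual of axiom 4) characterises the transitive frames. Such an R need not be transitive — not valid.
(E) ⟨R⟩[R]p → p is the dual of axiom B, which corresponds to symmetry. Such an R need not be symmetric — not valid.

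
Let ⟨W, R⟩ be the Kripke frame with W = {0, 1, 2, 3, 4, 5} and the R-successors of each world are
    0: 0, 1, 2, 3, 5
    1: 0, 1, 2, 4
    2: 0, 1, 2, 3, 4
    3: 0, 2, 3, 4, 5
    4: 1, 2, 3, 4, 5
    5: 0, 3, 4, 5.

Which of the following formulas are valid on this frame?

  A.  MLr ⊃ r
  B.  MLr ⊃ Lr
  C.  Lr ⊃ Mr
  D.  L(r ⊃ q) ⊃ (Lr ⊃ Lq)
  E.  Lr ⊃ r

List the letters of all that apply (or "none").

R is reflexive: each world relates to itself.
R is symmetric: every R-edge is matched by its reverse.
R is not euclidean: 0 R 1 and 0 R 3 but not 1 R 3.
R is serial: every world has an R-successor.
(A) MLr ⊃ r is the dual of axiom B, which corresponds to symmetry. R is symmetric — valid.
(B) the dual of axiom 5: valid iff R is euclidean. R is not euclidean — not valid.
(C) Lr ⊃ Mr is axiom D; it is valid on a frame exactly when R is serial. R is serial, so valid.
(D) L(r ⊃ q) ⊃ (Lr ⊃ Lq) is axiom K, valid on every Kripke frame — valid.
(E) Lr ⊃ r (axiom T) characterises the reflexive frames. R is reflexive — valid.

A, C, D, E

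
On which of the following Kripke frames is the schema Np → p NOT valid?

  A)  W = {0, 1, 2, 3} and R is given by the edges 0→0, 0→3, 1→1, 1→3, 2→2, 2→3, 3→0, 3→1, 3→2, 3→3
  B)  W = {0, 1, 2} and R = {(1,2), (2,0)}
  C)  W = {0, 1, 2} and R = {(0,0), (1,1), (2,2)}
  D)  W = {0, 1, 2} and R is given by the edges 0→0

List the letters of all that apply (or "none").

The schema Np → p is axiom T; it is valid on a frame iff R is reflexive.
(A) R is reflexive (each world relates to itself), so the schema is valid here.
(B) R is not reflexive (not 0 R 0), so the schema fails here.
(C) R is reflexive (each world relates to itself), so the schema is valid here.
(D) R is not reflexive (not 1 R 1), so the schema fails here.

B, D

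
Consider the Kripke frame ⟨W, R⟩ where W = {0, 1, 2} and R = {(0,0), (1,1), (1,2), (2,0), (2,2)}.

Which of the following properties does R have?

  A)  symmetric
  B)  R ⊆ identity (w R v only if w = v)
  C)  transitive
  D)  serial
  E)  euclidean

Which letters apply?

D

(A) not symmetric: 1 R 2 but not 2 R 1.
(B) not ⊆ identity: 1 R 2 with 1 ≠ 2.
(C) not transitive: 1 R 2 and 2 R 0 but not 1 R 0.
(D) serial: every world has an R-successor.
(E) not euclidean: 1 R 2 and 1 R 1 but not 2 R 1.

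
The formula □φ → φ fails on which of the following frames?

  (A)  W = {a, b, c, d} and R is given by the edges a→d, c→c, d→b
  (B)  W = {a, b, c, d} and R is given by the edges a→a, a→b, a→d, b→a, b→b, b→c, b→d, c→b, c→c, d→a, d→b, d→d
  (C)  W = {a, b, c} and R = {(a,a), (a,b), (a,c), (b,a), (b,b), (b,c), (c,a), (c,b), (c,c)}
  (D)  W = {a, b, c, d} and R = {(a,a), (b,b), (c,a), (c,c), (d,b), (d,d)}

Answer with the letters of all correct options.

A

The schema □φ → φ is axiom T; it is valid on a frame iff R is reflexive.
(A) R is not reflexive (not a R a), so the schema fails here.
(B) R is reflexive (each world relates to itself), so the schema is valid here.
(C) R is reflexive (each world relates to itself), so the schema is valid here.
(D) R is reflexive (each world relates to itself), so the schema is valid here.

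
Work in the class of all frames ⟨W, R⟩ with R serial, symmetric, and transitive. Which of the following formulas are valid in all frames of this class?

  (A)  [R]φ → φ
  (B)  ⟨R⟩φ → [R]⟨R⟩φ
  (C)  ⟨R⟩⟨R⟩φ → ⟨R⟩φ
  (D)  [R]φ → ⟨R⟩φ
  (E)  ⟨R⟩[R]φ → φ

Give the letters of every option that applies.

A, B, C, D, E

A serial symmetric transitive relation is reflexive (take any v with uRv; symmetry gives vRu and transitivity gives uRu), hence an equivalence relation.
(A) [R]φ → φ is axiom T, which corresponds to reflexivity. Every such R is reflexive — valid.
(B) ⟨R⟩φ → [R]⟨R⟩φ is axiom 5; it is valid on a frame exactly when R is euclidean. Every such R is euclidean, so valid.
(C) the dual of axiom 4: valid iff R is transitive. Every such R is transitive — valid.
(D) axiom D: valid iff R is serial. Every such R is serial — valid.
(E) ⟨R⟩[R]φ → φ is the dual of axiom B, which corresponds to symmetry. Every such R is symmetric — valid.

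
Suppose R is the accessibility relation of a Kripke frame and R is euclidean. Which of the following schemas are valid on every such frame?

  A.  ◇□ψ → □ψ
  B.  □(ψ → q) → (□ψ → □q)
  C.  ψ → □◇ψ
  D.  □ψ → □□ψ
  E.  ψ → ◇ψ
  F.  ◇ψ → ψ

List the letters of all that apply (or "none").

A, B

(A) the dual of axiom 5: valid iff R is euclidean. Every such R is euclidean — valid.
(B) □(ψ → q) → (□ψ → □q) is axiom K, valid on every Kripke frame — valid.
(C) ψ → □◇ψ is axiom B, which corresponds to symmetry. Such an R need not be symmetric — not valid.
(D) □ψ → □□ψ (axiom 4) characterises the transitive frames. Such an R need not be transitive — not valid.
(E) ψ → ◇ψ is the dual of axiom T; it is valid on a frame exactly when R is reflexive. Such an R need not be reflexive, so not valid.
(F) ◇ψ → ψ (the converse of T) corresponds to R being a subset of the identity. Such an R need not be a subset of the identity, so not valid.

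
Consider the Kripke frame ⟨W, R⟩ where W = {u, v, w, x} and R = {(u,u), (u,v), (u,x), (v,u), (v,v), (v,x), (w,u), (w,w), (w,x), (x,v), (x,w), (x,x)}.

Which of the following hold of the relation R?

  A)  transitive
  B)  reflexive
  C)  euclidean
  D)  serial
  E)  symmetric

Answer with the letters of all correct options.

B, D

(A) not transitive: u R x and x R w but not u R w.
(B) reflexive: each world relates to itself.
(C) not euclidean: u R x and u R u but not x R u.
(D) serial: every world has an R-successor.
(E) not symmetric: u R x but not x R u.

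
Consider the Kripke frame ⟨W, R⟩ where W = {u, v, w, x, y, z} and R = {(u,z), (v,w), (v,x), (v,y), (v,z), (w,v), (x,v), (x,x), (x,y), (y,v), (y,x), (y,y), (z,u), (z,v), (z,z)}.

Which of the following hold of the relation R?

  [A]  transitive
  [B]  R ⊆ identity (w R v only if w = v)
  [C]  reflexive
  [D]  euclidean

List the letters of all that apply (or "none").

(A) not transitive: u R z and z R u but not u R u.
(B) not ⊆ identity: u R z with u ≠ z.
(C) not reflexive: not u R u.
(D) not euclidean: v R w and v R x but not w R x.

none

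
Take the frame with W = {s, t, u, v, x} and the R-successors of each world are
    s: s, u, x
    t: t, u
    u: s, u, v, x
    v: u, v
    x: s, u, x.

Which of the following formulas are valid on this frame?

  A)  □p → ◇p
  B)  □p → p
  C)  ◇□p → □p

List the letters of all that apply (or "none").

R is reflexive: each world relates to itself.
R is not euclidean: t R u and t R t but not u R t.
R is serial: every world has an R-successor.
(A) axiom D: valid iff R is serial. R is serial — valid.
(B) □p → p is axiom T, which corresponds to reflexivity. R is reflexive — valid.
(C) ◇□p → □p (the dual of axiom 5) characterises the euclidean frames. R is not euclidean — not valid.

A, B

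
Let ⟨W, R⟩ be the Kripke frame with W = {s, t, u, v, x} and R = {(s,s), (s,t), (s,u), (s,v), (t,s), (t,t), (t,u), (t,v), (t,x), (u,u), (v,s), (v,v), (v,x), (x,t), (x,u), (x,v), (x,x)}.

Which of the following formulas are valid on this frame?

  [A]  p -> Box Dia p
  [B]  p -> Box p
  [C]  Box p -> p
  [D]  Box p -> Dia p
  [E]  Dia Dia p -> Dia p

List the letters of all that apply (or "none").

C, D

R is reflexive: each world relates to itself.
R is not symmetric: s R u but not u R s.
R is not transitive: s R t and t R x but not s R x.
R is serial: every world has an R-successor.
R is not a subset of the identity: s R t with s ≠ t.
(A) p -> Box Dia p is axiom B; it is valid on a frame exactly when R is symmetric. R is not symmetric, so not valid.
(B) p -> Box p is valid only on frames where every R-edge is a self-loop. Here R ⊄ identity — not valid.
(C) Box p -> p (axiom T) characterises the reflexive frames. R is reflexive — valid.
(D) axiom D: valid iff R is serial. R is serial — valid.
(E) Dia Dia p -> Dia p is the dual of axiom 4, which corresponds to transitivity. R is not transitive — not valid.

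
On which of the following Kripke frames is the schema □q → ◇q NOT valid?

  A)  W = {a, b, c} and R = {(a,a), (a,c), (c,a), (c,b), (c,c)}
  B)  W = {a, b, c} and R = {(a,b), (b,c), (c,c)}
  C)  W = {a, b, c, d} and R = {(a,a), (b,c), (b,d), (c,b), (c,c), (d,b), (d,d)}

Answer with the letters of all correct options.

The schema □q → ◇q is axiom D; it is valid on a frame iff R is serial.
(A) R is not serial (b has no R-successor), so the schema fails here.
(B) R is serial (every world has an R-successor), so the schema is valid here.
(C) R is serial (every world has an R-successor), so the schema is valid here.

A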